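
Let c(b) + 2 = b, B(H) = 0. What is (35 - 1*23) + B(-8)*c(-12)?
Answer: 12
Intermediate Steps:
c(b) = -2 + b
(35 - 1*23) + B(-8)*c(-12) = (35 - 1*23) + 0*(-2 - 12) = (35 - 23) + 0*(-14) = 12 + 0 = 12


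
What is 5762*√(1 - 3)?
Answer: 5762*I*√2 ≈ 8148.7*I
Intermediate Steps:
5762*√(1 - 3) = 5762*√(-2) = 5762*(I*√2) = 5762*I*√2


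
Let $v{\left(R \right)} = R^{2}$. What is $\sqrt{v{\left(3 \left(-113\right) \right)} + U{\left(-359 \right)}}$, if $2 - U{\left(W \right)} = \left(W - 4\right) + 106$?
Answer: $2 \sqrt{28795} \approx 339.38$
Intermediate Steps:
$U{\left(W \right)} = -100 - W$ ($U{\left(W \right)} = 2 - \left(\left(W - 4\right) + 106\right) = 2 - \left(\left(-4 + W\right) + 106\right) = 2 - \left(102 + W\right) = -100 - W$)
$\sqrt{v{\left(3 \left(-113\right) \right)} + U{\left(-359 \right)}} = \sqrt{\left(3 \left(-113\right)\right)^{2} - -259} = \sqrt{\left(-339\right)^{2} + \left(-100 + 359\right)} = \sqrt{114921 + 259} = \sqrt{115180} = 2 \sqrt{28795}$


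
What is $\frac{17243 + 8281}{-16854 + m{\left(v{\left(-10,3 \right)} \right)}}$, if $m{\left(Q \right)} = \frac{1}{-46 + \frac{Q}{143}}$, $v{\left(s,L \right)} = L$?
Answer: $- \frac{167820300}{110815193} \approx -1.5144$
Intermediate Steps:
$m{\left(Q \right)} = \frac{1}{-46 + \frac{Q}{143}}$ ($m{\left(Q \right)} = \frac{1}{-46 + Q \frac{1}{143}} = \frac{1}{-46 + \frac{Q}{143}}$)
$\frac{17243 + 8281}{-16854 + m{\left(v{\left(-10,3 \right)} \right)}} = \frac{17243 + 8281}{-16854 + \frac{143}{-6578 + 3}} = \frac{25524}{-16854 + \frac{143}{-6575}} = \frac{25524}{-16854 + 143 \left(- \frac{1}{6575}\right)} = \frac{25524}{-16854 - \frac{143}{6575}} = \frac{25524}{- \frac{110815193}{6575}} = 25524 \left(- \frac{6575}{110815193}\right) = - \frac{167820300}{110815193}$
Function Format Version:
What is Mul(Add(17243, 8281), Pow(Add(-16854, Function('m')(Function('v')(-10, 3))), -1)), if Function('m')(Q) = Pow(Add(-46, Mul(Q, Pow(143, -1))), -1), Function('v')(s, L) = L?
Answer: Rational(-167820300, 110815193) ≈ -1.5144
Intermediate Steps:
Function('m')(Q) = Pow(Add(-46, Mul(Rational(1, 143), Q)), -1) (Function('m')(Q) = Pow(Add(-46, Mul(Q, Rational(1, 143))), -1) = Pow(Add(-46, Mul(Rational(1, 143), Q)), -1))
Mul(Add(17243, 8281), Pow(Add(-16854, Function('m')(Function('v')(-10, 3))), -1)) = Mul(Add(17243, 8281), Pow(Add(-16854, Mul(143, Pow(Add(-6578, 3), -1))), -1)) = Mul(25524, Pow(Add(-16854, Mul(143, Pow(-6575, -1))), -1)) = Mul(25524, Pow(Add(-16854, Mul(143, Rational(-1, 6575))), -1)) = Mul(25524, Pow(Add(-16854, Rational(-143, 6575)), -1)) = Mul(25524, Pow(Rational(-110815193, 6575), -1)) = Mul(25524, Rational(-6575, 110815193)) = Rational(-167820300, 110815193)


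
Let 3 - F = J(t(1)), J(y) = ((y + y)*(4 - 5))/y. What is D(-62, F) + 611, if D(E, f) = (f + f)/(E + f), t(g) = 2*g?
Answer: 34817/57 ≈ 610.82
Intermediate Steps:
J(y) = -2 (J(y) = ((2*y)*(-1))/y = (-2*y)/y = -2)
F = 5 (F = 3 - 1*(-2) = 3 + 2 = 5)
D(E, f) = 2*f/(E + f) (D(E, f) = (2*f)/(E + f) = 2*f/(E + f))
D(-62, F) + 611 = 2*5/(-62 + 5) + 611 = 2*5/(-57) + 611 = 2*5*(-1/57) + 611 = -10/57 + 611 = 34817/57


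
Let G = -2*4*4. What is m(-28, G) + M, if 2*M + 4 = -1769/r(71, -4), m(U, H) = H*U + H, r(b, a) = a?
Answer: 8665/8 ≈ 1083.1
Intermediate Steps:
G = -32 (G = -8*4 = -32)
m(U, H) = H + H*U
M = 1753/8 (M = -2 + (-1769/(-4))/2 = -2 + (-1769*(-1/4))/2 = -2 + (1/2)*(1769/4) = -2 + 1769/8 = 1753/8 ≈ 219.13)
m(-28, G) + M = -32*(1 - 28) + 1753/8 = -32*(-27) + 1753/8 = 864 + 1753/8 = 8665/8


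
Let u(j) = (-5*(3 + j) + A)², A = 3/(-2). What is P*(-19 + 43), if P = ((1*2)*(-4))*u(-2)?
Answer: -8112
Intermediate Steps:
A = -3/2 (A = 3*(-½) = -3/2 ≈ -1.5000)
u(j) = (-33/2 - 5*j)² (u(j) = (-5*(3 + j) - 3/2)² = ((-15 - 5*j) - 3/2)² = (-33/2 - 5*j)²)
P = -338 (P = ((1*2)*(-4))*((33 + 10*(-2))²/4) = (2*(-4))*((33 - 20)²/4) = -2*13² = -2*169 = -8*169/4 = -338)
P*(-19 + 43) = -338*(-19 + 43) = -338*24 = -8112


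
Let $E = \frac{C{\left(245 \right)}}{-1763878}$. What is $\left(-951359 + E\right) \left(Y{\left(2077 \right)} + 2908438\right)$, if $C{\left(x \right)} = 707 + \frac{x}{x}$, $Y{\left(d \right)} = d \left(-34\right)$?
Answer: $- \frac{2381046210972308100}{881939} \approx -2.6998 \cdot 10^{12}$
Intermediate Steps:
$Y{\left(d \right)} = - 34 d$
$C{\left(x \right)} = 708$ ($C{\left(x \right)} = 707 + 1 = 708$)
$E = - \frac{354}{881939}$ ($E = \frac{708}{-1763878} = 708 \left(- \frac{1}{1763878}\right) = - \frac{354}{881939} \approx -0.00040139$)
$\left(-951359 + E\right) \left(Y{\left(2077 \right)} + 2908438\right) = \left(-951359 - \frac{354}{881939}\right) \left(\left(-34\right) 2077 + 2908438\right) = - \frac{839040605455 \left(-70618 + 2908438\right)}{881939} = \left(- \frac{839040605455}{881939}\right) 2837820 = - \frac{2381046210972308100}{881939}$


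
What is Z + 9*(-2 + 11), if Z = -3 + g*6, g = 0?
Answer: 78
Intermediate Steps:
Z = -3 (Z = -3 + 0*6 = -3 + 0 = -3)
Z + 9*(-2 + 11) = -3 + 9*(-2 + 11) = -3 + 9*9 = -3 + 81 = 78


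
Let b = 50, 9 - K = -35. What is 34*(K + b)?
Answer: 3196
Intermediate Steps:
K = 44 (K = 9 - 1*(-35) = 9 + 35 = 44)
34*(K + b) = 34*(44 + 50) = 34*94 = 3196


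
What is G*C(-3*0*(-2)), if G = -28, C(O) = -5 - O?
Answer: 140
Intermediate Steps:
G*C(-3*0*(-2)) = -28*(-5 - (-3*0)*(-2)) = -28*(-5 - 0*(-2)) = -28*(-5 - 1*0) = -28*(-5 + 0) = -28*(-5) = 140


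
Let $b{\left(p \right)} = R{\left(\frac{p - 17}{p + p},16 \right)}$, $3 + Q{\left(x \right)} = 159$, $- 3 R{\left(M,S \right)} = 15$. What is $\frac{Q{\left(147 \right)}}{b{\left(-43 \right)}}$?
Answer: $- \frac{156}{5} \approx -31.2$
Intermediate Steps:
$R{\left(M,S \right)} = -5$ ($R{\left(M,S \right)} = \left(- \frac{1}{3}\right) 15 = -5$)
$Q{\left(x \right)} = 156$ ($Q{\left(x \right)} = -3 + 159 = 156$)
$b{\left(p \right)} = -5$
$\frac{Q{\left(147 \right)}}{b{\left(-43 \right)}} = \frac{156}{-5} = 156 \left(- \frac{1}{5}\right) = - \frac{156}{5}$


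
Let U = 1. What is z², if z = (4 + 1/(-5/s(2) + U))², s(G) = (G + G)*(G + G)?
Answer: 12960000/14641 ≈ 885.19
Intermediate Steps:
s(G) = 4*G² (s(G) = (2*G)*(2*G) = 4*G²)
z = 3600/121 (z = (4 + 1/(-5/(4*2²) + 1))² = (4 + 1/(-5/(4*4) + 1))² = (4 + 1/(-5/16 + 1))² = (4 + 1/(11/16))² = (4 + 16/11)² = (60/11)² = 3600/121 ≈ 29.752)
z² = (3600/121)² = 12960000/14641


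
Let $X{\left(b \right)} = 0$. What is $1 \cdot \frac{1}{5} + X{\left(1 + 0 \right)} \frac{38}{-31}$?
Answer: $\frac{1}{5} \approx 0.2$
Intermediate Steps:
$1 \cdot \frac{1}{5} + X{\left(1 + 0 \right)} \frac{38}{-31} = 1 \cdot \frac{1}{5} + 0 \frac{38}{-31} = 1 \cdot \frac{1}{5} + 0 \cdot 38 \left(- \frac{1}{31}\right) = \frac{1}{5} + 0 \left(- \frac{38}{31}\right) = \frac{1}{5} + 0 = \frac{1}{5}$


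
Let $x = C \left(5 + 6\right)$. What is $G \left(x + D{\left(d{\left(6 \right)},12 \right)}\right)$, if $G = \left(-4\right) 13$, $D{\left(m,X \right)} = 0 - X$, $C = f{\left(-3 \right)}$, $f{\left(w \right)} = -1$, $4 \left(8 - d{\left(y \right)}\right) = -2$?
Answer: $1196$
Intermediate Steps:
$d{\left(y \right)} = \frac{17}{2}$ ($d{\left(y \right)} = 8 - - \frac{1}{2} = 8 + \frac{1}{2} = \frac{17}{2}$)
$C = -1$
$D{\left(m,X \right)} = - X$
$G = -52$
$x = -11$ ($x = - (5 + 6) = \left(-1\right) 11 = -11$)
$G \left(x + D{\left(d{\left(6 \right)},12 \right)}\right) = - 52 \left(-11 - 12\right) = \left(-52\right) \left(-23\right) = 1196$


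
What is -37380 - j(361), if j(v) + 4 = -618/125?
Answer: -4671382/125 ≈ -37371.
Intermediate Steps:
j(v) = -1118/125 (j(v) = -4 - 618/125 = -1118/125)
-37380 - j(361) = -37380 - 1*(-1118/125) = -37380 + 1118/125 = -4671382/125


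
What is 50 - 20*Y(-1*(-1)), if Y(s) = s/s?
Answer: 30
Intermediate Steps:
Y(s) = 1
50 - 20*Y(-1*(-1)) = 50 - 20*1 = 50 - 20 = 30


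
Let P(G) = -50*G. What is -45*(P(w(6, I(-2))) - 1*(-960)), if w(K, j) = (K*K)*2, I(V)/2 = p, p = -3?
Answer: 118800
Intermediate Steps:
I(V) = -6 (I(V) = 2*(-3) = -6)
w(K, j) = 2*K**2 (w(K, j) = K**2*2 = 2*K**2)
-45*(P(w(6, I(-2))) - 1*(-960)) = -45*(-100*6**2 - 1*(-960)) = -45*(-100*36 + 960) = -45*(-50*72 + 960) = -45*(-3600 + 960) = -45*(-2640) = 118800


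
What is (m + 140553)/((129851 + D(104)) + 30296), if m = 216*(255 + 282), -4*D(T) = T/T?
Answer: 342060/213529 ≈ 1.6019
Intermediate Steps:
D(T) = -¼ (D(T) = -T/(4*T) = -¼*1 = -¼)
m = 115992 (m = 216*537 = 115992)
(m + 140553)/((129851 + D(104)) + 30296) = (115992 + 140553)/((129851 - ¼) + 30296) = 256545/(519403/4 + 30296) = 256545/(640587/4) = 256545*(4/640587) = 342060/213529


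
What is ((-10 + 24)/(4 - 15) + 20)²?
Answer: 42436/121 ≈ 350.71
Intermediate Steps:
((-10 + 24)/(4 - 15) + 20)² = (14/(-11) + 20)² = (14*(-1/11) + 20)² = (-14/11 + 20)² = (206/11)² = 42436/121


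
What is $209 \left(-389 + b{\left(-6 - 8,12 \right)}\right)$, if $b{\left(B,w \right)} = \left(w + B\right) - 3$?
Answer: $-82346$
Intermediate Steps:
$b{\left(B,w \right)} = -3 + B + w$ ($b{\left(B,w \right)} = \left(B + w\right) - 3 = -3 + B + w$)
$209 \left(-389 + b{\left(-6 - 8,12 \right)}\right) = 209 \left(-389 - 5\right) = 209 \left(-394\right) = -82346$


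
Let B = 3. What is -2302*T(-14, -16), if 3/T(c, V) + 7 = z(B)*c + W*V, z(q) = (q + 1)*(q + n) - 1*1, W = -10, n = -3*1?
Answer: -6906/167 ≈ -41.353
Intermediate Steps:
n = -3
z(q) = -1 + (1 + q)*(-3 + q) (z(q) = (q + 1)*(q - 3) - 1*1 = (1 + q)*(-3 + q) - 1 = -1 + (1 + q)*(-3 + q))
T(c, V) = 3/(-7 - c - 10*V) (T(c, V) = 3/(-7 + ((-4 + 3**2 - 2*3)*c - 10*V)) = 3/(-7 + ((-4 + 9 - 6)*c - 10*V)) = 3/(-7 + (-c - 10*V)) = 3/(-7 - c - 10*V))
-2302*T(-14, -16) = -(-6906)/(7 - 14 + 10*(-16)) = -(-6906)/(7 - 14 - 160) = -(-6906)/(-167) = -(-6906)*(-1)/167 = -2302*3/167 = -6906/167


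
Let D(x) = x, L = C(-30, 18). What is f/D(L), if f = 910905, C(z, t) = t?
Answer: 303635/6 ≈ 50606.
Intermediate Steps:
L = 18
f/D(L) = 910905/18 = 910905*(1/18) = 303635/6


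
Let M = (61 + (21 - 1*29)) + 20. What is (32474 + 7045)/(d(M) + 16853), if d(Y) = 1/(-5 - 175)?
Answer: 7113420/3033539 ≈ 2.3449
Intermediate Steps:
M = 73 (M = (61 + (21 - 29)) + 20 = (61 - 8) + 20 = 53 + 20 = 73)
d(Y) = -1/180 (d(Y) = 1/(-180) = -1/180)
(32474 + 7045)/(d(M) + 16853) = (32474 + 7045)/(-1/180 + 16853) = 39519/(3033539/180) = 39519*(180/3033539) = 7113420/3033539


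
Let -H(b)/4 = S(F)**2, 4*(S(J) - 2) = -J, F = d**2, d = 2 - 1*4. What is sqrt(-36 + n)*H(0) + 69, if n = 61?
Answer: 49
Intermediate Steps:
d = -2 (d = 2 - 4 = -2)
F = 4 (F = (-2)**2 = 4)
S(J) = 2 - J/4 (S(J) = 2 + (-J)/4 = 2 - J/4)
H(b) = -4 (H(b) = -4*(2 - 1/4*4)**2 = -4*(2 - 1)**2 = -4*1**2 = -4*1 = -4)
sqrt(-36 + n)*H(0) + 69 = sqrt(-36 + 61)*(-4) + 69 = sqrt(25)*(-4) + 69 = 5*(-4) + 69 = -20 + 69 = 49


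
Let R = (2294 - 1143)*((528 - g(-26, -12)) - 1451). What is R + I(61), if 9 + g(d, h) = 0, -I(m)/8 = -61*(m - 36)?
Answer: -1039814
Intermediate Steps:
I(m) = -17568 + 488*m (I(m) = -(-488)*(m - 36) = -(-488)*(-36 + m) = -8*(2196 - 61*m) = -17568 + 488*m)
g(d, h) = -9 (g(d, h) = -9 + 0 = -9)
R = -1052014 (R = (2294 - 1143)*((528 - 1*(-9)) - 1451) = 1151*((528 + 9) - 1451) = 1151*(537 - 1451) = 1151*(-914) = -1052014)
R + I(61) = -1052014 + (-17568 + 488*61) = -1052014 + (-17568 + 29768) = -1052014 + 12200 = -1039814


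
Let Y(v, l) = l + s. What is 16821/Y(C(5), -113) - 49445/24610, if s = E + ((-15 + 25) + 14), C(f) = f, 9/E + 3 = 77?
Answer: -6191719141/32371994 ≈ -191.27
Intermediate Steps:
E = 9/74 (E = 9/(-3 + 77) = 9/74 ≈ 0.12162)
s = 1785/74 (s = 9/74 + ((-15 + 25) + 14) = 9/74 + (10 + 14) = 9/74 + 24 = 1785/74 ≈ 24.122)
Y(v, l) = 1785/74 + l (Y(v, l) = l + 1785/74 = 1785/74 + l)
16821/Y(C(5), -113) - 49445/24610 = 16821/(1785/74 - 113) - 49445/24610 = 16821/(-6577/74) - 49445*1/24610 = 16821*(-74/6577) - 9889/4922 = -1244754/6577 - 9889/4922 = -6191719141/32371994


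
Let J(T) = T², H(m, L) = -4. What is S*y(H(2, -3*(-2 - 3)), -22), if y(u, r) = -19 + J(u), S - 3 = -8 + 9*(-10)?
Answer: 285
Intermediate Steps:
S = -95 (S = 3 + (-8 + 9*(-10)) = 3 + (-8 - 90) = 3 - 98 = -95)
y(u, r) = -19 + u²
S*y(H(2, -3*(-2 - 3)), -22) = -95*(-19 + (-4)²) = -95*(-19 + 16) = -95*(-3) = 285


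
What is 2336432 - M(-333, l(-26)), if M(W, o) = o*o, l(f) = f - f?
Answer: 2336432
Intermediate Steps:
l(f) = 0
M(W, o) = o²
2336432 - M(-333, l(-26)) = 2336432 - 1*0² = 2336432 - 1*0 = 2336432 + 0 = 2336432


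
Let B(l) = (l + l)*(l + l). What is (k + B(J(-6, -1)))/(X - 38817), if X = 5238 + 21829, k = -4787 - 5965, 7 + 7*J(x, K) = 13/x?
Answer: 4738607/5181750 ≈ 0.91448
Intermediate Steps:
J(x, K) = -1 + 13/(7*x) (J(x, K) = -1 + (13/x)/7 = -1 + 13/(7*x))
B(l) = 4*l**2 (B(l) = (2*l)*(2*l) = 4*l**2)
k = -10752
X = 27067
(k + B(J(-6, -1)))/(X - 38817) = (-10752 + 4*((13/7 - 1*(-6))/(-6))**2)/(27067 - 38817) = (-10752 + 4*(-(13/7 + 6)/6)**2)/(-11750) = (-10752 + 4*(-1/6*55/7)**2)*(-1/11750) = (-10752 + 4*(-55/42)**2)*(-1/11750) = (-10752 + 4*(3025/1764))*(-1/11750) = (-10752 + 3025/441)*(-1/11750) = -4738607/441*(-1/11750) = 4738607/5181750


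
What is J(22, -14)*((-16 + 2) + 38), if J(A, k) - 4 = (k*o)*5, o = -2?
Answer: 3456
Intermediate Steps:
J(A, k) = 4 - 10*k (J(A, k) = 4 + (k*(-2))*5 = 4 - 2*k*5 = 4 - 10*k)
J(22, -14)*((-16 + 2) + 38) = (4 - 10*(-14))*((-16 + 2) + 38) = (4 + 140)*(-14 + 38) = 144*24 = 3456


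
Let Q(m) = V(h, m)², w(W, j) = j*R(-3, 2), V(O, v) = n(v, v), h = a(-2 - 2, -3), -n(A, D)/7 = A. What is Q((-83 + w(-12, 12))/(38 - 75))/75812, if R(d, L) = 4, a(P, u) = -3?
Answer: 60025/103786628 ≈ 0.00057835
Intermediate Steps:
n(A, D) = -7*A
h = -3
V(O, v) = -7*v
w(W, j) = 4*j (w(W, j) = j*4 = 4*j)
Q(m) = 49*m² (Q(m) = (-7*m)² = 49*m²)
Q((-83 + w(-12, 12))/(38 - 75))/75812 = (49*((-83 + 4*12)/(38 - 75))²)/75812 = (49*((-83 + 48)/(-37))²)*(1/75812) = (49*(-35*(-1/37))²)*(1/75812) = (49*(35/37)²)*(1/75812) = (49*(1225/1369))*(1/75812) = (60025/1369)*(1/75812) = 60025/103786628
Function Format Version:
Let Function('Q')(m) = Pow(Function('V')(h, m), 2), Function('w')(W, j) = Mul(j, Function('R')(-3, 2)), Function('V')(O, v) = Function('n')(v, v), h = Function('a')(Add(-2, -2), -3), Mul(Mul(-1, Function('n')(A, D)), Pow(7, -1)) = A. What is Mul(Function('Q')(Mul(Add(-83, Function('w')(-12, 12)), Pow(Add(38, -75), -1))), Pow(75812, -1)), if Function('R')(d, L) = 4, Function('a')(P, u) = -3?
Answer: Rational(60025, 103786628) ≈ 0.00057835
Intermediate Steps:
Function('n')(A, D) = Mul(-7, A)
h = -3
Function('V')(O, v) = Mul(-7, v)
Function('w')(W, j) = Mul(4, j) (Function('w')(W, j) = Mul(j, 4) = Mul(4, j))
Function('Q')(m) = Mul(49, Pow(m, 2)) (Function('Q')(m) = Pow(Mul(-7, m), 2) = Mul(49, Pow(m, 2)))
Mul(Function('Q')(Mul(Add(-83, Function('w')(-12, 12)), Pow(Add(38, -75), -1))), Pow(75812, -1)) = Mul(Mul(49, Pow(Mul(Add(-83, Mul(4, 12)), Pow(Add(38, -75), -1)), 2)), Pow(75812, -1)) = Mul(Mul(49, Pow(Mul(Add(-83, 48), Pow(-37, -1)), 2)), Rational(1, 75812)) = Mul(Mul(49, Pow(Mul(-35, Rational(-1, 37)), 2)), Rational(1, 75812)) = Mul(Mul(49, Pow(Rational(35, 37), 2)), Rational(1, 75812)) = Mul(Mul(49, Rational(1225, 1369)), Rational(1, 75812)) = Mul(Rational(60025, 1369), Rational(1, 75812)) = Rational(60025, 103786628)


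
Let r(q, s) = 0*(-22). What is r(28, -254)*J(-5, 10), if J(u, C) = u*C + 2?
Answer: 0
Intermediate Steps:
r(q, s) = 0
J(u, C) = 2 + C*u (J(u, C) = C*u + 2 = 2 + C*u)
r(28, -254)*J(-5, 10) = 0*(2 + 10*(-5)) = 0*(2 - 50) = 0*(-48) = 0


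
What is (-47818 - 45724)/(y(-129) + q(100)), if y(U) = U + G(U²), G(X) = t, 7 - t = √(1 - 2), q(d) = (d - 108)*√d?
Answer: 18895484/40805 - 93542*I/40805 ≈ 463.07 - 2.2924*I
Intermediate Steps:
q(d) = √d*(-108 + d) (q(d) = (-108 + d)*√d = √d*(-108 + d))
t = 7 - I (t = 7 - √(1 - 2) = 7 - √(-1) = 7 - I ≈ 7.0 - 1.0*I)
G(X) = 7 - I
y(U) = 7 + U - I (y(U) = U + (7 - I) = 7 + U - I)
(-47818 - 45724)/(y(-129) + q(100)) = (-47818 - 45724)/((7 - 129 - I) + √100*(-108 + 100)) = -93542/((-122 - I) + 10*(-8)) = -93542/((-122 - I) - 80) = -93542*(-202 + I)/40805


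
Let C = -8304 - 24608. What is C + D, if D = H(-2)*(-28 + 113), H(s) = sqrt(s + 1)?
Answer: -32912 + 85*I ≈ -32912.0 + 85.0*I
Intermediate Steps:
H(s) = sqrt(1 + s)
C = -32912
D = 85*I (D = sqrt(1 - 2)*(-28 + 113) = sqrt(-1)*85 = I*85 = 85*I ≈ 85.0*I)
C + D = -32912 + 85*I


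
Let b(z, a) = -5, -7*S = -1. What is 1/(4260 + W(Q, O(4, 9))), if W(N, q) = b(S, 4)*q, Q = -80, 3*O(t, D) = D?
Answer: 1/4245 ≈ 0.00023557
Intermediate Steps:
S = 1/7 (S = -1/7*(-1) = 1/7 ≈ 0.14286)
O(t, D) = D/3
W(N, q) = -5*q
1/(4260 + W(Q, O(4, 9))) = 1/(4260 - 5*9/3) = 1/(4260 - 5*3) = 1/(4260 - 15) = 1/4245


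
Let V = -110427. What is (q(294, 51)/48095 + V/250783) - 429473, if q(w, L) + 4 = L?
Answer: -5180054542530869/12061408385 ≈ -4.2947e+5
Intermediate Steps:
q(w, L) = -4 + L
(q(294, 51)/48095 + V/250783) - 429473 = ((-4 + 51)/48095 - 110427/250783) - 429473 = (47*(1/48095) - 110427*1/250783) - 429473 = (47/48095 - 110427/250783) - 429473 = -5299199764/12061408385 - 429473 = -5180054542530869/12061408385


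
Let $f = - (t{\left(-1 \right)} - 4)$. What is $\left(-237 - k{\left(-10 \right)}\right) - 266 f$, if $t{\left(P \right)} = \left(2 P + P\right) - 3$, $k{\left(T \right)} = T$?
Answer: $-2887$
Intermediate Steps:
$t{\left(P \right)} = -3 + 3 P$ ($t{\left(P \right)} = 3 P - 3 = -3 + 3 P$)
$f = 10$ ($f = - (\left(-3 + 3 \left(-1\right)\right) - 4) = - (\left(-3 - 3\right) - 4) = - (-6 - 4) = \left(-1\right) \left(-10\right) = 10$)
$\left(-237 - k{\left(-10 \right)}\right) - 266 f = \left(-237 - -10\right) - 2660 = \left(-237 + 10\right) - 2660 = -227 - 2660 = -2887$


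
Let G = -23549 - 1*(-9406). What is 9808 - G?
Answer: 23951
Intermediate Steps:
G = -14143 (G = -23549 + 9406 = -14143)
9808 - G = 9808 - 1*(-14143) = 9808 + 14143 = 23951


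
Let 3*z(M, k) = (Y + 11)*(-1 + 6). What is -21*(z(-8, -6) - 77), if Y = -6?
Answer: 1442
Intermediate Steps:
z(M, k) = 25/3 (z(M, k) = ((-6 + 11)*(-1 + 6))/3 = (5*5)/3 = (⅓)*25 = 25/3)
-21*(z(-8, -6) - 77) = -21*(25/3 - 77) = -21*(-206/3) = 1442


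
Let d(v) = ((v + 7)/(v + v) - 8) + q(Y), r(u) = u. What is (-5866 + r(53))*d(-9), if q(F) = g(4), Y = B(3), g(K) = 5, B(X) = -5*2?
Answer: 151138/9 ≈ 16793.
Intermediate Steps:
B(X) = -10
Y = -10
q(F) = 5
d(v) = -3 + (7 + v)/(2*v) (d(v) = ((v + 7)/(v + v) - 8) + 5 = ((7 + v)/((2*v)) - 8) + 5 = ((7 + v)*(1/(2*v)) - 8) + 5 = ((7 + v)/(2*v) - 8) + 5 = (-8 + (7 + v)/(2*v)) + 5 = -3 + (7 + v)/(2*v))
(-5866 + r(53))*d(-9) = (-5866 + 53)*((½)*(7 - 5*(-9))/(-9)) = -5813*(-1)*(7 + 45)/(2*9) = -5813*(-1)*52/(2*9) = -5813*(-26/9) = 151138/9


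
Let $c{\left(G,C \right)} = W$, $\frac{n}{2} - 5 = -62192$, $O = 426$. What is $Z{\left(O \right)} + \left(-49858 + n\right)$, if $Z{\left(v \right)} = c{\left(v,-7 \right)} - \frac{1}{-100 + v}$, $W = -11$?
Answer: $- \frac{56803219}{326} \approx -1.7424 \cdot 10^{5}$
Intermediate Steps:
$n = -124374$ ($n = 10 + 2 \left(-62192\right) = 10 - 124384 = -124374$)
$c{\left(G,C \right)} = -11$
$Z{\left(v \right)} = -11 - \frac{1}{-100 + v}$
$Z{\left(O \right)} + \left(-49858 + n\right) = \frac{1099 - 4686}{-100 + 426} - 174232 = \frac{1099 - 4686}{326} - 174232 = \frac{1}{326} \left(-3587\right) - 174232 = - \frac{3587}{326} - 174232 = - \frac{56803219}{326}$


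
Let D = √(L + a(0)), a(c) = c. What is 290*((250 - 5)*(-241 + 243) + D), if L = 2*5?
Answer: 142100 + 290*√10 ≈ 1.4302e+5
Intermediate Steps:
L = 10
D = √10 (D = √(10 + 0) = √10 ≈ 3.1623)
290*((250 - 5)*(-241 + 243) + D) = 290*((250 - 5)*(-241 + 243) + √10) = 290*(245*2 + √10) = 290*(490 + √10) = 142100 + 290*√10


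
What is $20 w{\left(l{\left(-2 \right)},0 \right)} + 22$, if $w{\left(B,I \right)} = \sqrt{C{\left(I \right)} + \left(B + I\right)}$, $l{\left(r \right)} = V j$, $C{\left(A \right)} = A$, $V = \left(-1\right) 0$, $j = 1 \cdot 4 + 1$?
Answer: $22$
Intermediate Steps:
$j = 5$ ($j = 4 + 1 = 5$)
$V = 0$
$l{\left(r \right)} = 0$ ($l{\left(r \right)} = 0 \cdot 5 = 0$)
$w{\left(B,I \right)} = \sqrt{B + 2 I}$ ($w{\left(B,I \right)} = \sqrt{I + \left(B + I\right)} = \sqrt{B + 2 I}$)
$20 w{\left(l{\left(-2 \right)},0 \right)} + 22 = 20 \sqrt{0 + 2 \cdot 0} + 22 = 20 \sqrt{0 + 0} + 22 = 20 \sqrt{0} + 22 = 20 \cdot 0 + 22 = 0 + 22 = 22$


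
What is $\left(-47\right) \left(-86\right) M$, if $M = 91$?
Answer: $367822$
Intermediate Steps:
$\left(-47\right) \left(-86\right) M = \left(-47\right) \left(-86\right) 91 = 4042 \cdot 91 = 367822$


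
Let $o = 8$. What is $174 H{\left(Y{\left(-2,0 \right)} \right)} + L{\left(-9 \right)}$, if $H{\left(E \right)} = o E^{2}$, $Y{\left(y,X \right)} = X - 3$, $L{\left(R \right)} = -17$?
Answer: $12511$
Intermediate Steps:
$Y{\left(y,X \right)} = -3 + X$ ($Y{\left(y,X \right)} = X - 3 = -3 + X$)
$H{\left(E \right)} = 8 E^{2}$
$174 H{\left(Y{\left(-2,0 \right)} \right)} + L{\left(-9 \right)} = 174 \cdot 8 \left(-3 + 0\right)^{2} - 17 = 174 \cdot 8 \left(-3\right)^{2} - 17 = 174 \cdot 8 \cdot 9 - 17 = 174 \cdot 72 - 17 = 12528 - 17 = 12511$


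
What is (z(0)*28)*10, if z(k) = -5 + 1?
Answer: -1120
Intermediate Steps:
z(k) = -4
(z(0)*28)*10 = -4*28*10 = -112*10 = -1120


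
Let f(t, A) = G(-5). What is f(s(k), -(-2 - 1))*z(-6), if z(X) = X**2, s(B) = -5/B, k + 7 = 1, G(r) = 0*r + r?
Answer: -180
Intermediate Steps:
G(r) = r (G(r) = 0 + r = r)
k = -6 (k = -7 + 1 = -6)
f(t, A) = -5
f(s(k), -(-2 - 1))*z(-6) = -5*(-6)**2 = -5*36 = -180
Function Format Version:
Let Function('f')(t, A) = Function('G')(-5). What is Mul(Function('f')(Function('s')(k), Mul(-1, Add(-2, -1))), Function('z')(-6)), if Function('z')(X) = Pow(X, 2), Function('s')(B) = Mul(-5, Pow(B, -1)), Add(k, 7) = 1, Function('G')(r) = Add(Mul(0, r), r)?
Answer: -180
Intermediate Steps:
Function('G')(r) = r (Function('G')(r) = Add(0, r) = r)
k = -6 (k = Add(-7, 1) = -6)
Function('f')(t, A) = -5
Mul(Function('f')(Function('s')(k), Mul(-1, Add(-2, -1))), Function('z')(-6)) = Mul(-5, Pow(-6, 2)) = Mul(-5, 36) = -180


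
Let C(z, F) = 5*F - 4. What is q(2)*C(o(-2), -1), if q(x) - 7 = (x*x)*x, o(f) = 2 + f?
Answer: -135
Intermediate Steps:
q(x) = 7 + x³ (q(x) = 7 + (x*x)*x = 7 + x²*x = 7 + x³)
C(z, F) = -4 + 5*F
q(2)*C(o(-2), -1) = (7 + 2³)*(-4 + 5*(-1)) = (7 + 8)*(-4 - 5) = 15*(-9) = -135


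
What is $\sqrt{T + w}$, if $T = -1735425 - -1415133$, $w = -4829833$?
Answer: $5 i \sqrt{206005} \approx 2269.4 i$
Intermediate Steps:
$T = -320292$ ($T = -1735425 + 1415133 = -320292$)
$\sqrt{T + w} = \sqrt{-320292 - 4829833} = \sqrt{-5150125} = 5 i \sqrt{206005}$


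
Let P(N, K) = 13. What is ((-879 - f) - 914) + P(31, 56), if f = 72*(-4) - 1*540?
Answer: -952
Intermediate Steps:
f = -828 (f = -288 - 540 = -828)
((-879 - f) - 914) + P(31, 56) = ((-879 - 1*(-828)) - 914) + 13 = ((-879 + 828) - 914) + 13 = (-51 - 914) + 13 = -965 + 13 = -952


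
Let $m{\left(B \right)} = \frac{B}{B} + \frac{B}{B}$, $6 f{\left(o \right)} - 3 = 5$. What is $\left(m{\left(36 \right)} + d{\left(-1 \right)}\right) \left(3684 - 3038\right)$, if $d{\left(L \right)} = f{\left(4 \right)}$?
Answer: $\frac{6460}{3} \approx 2153.3$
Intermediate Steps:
$f{\left(o \right)} = \frac{4}{3}$ ($f{\left(o \right)} = \frac{1}{2} + \frac{1}{6} \cdot 5 = \frac{1}{2} + \frac{5}{6} = \frac{4}{3}$)
$d{\left(L \right)} = \frac{4}{3}$
$m{\left(B \right)} = 2$ ($m{\left(B \right)} = 1 + 1 = 2$)
$\left(m{\left(36 \right)} + d{\left(-1 \right)}\right) \left(3684 - 3038\right) = \left(2 + \frac{4}{3}\right) \left(3684 - 3038\right) = \frac{10}{3} \cdot 646 = \frac{6460}{3}$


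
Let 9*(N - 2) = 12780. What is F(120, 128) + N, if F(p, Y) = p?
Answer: 1542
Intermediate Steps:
N = 1422 (N = 2 + (1/9)*12780 = 2 + 1420 = 1422)
F(120, 128) + N = 120 + 1422 = 1542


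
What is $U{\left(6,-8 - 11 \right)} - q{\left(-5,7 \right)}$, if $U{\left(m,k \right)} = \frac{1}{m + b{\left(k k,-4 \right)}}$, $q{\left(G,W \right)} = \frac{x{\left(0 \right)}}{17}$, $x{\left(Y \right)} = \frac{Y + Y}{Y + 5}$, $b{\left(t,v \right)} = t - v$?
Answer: $\frac{1}{371} \approx 0.0026954$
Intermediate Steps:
$x{\left(Y \right)} = \frac{2 Y}{5 + Y}$
$q{\left(G,W \right)} = 0$ ($q{\left(G,W \right)} = \frac{2 \cdot 0 \frac{1}{5 + 0}}{17} = 2 \cdot 0 \cdot \frac{1}{5} \cdot \frac{1}{17} = 0 \cdot \frac{1}{17} = 0$)
$U{\left(m,k \right)} = \frac{1}{4 + m + k^{2}}$ ($U{\left(m,k \right)} = \frac{1}{m + \left(k k - -4\right)} = \frac{1}{m + \left(k^{2} + 4\right)} = \frac{1}{m + \left(4 + k^{2}\right)} = \frac{1}{4 + m + k^{2}}$)
$U{\left(6,-8 - 11 \right)} - q{\left(-5,7 \right)} = \frac{1}{4 + 6 + \left(-8 - 11\right)^{2}} - 0 = \frac{1}{4 + 6 + \left(-8 - 11\right)^{2}} + 0 = \frac{1}{4 + 6 + \left(-19\right)^{2}} + 0 = \frac{1}{4 + 6 + 361} + 0 = \frac{1}{371} + 0 = \frac{1}{371}$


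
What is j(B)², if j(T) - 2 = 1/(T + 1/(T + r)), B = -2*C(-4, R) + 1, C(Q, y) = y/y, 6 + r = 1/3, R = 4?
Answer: 676/529 ≈ 1.2779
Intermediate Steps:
r = -17/3 (r = -6 + 1/3 = -6 + ⅓ = -17/3 ≈ -5.6667)
C(Q, y) = 1
B = -1 (B = -2*1 + 1 = -2 + 1 = -1)
j(T) = 2 + 1/(T + 1/(-17/3 + T)) (j(T) = 2 + 1/(T + 1/(T - 17/3)) = 2 + 1/(T + 1/(-17/3 + T)))
j(B)² = ((-11 - 31*(-1) + 6*(-1)²)/(3 - 17*(-1) + 3*(-1)²))² = ((-11 + 31 + 6*1)/(3 + 17 + 3*1))² = ((-11 + 31 + 6)/(3 + 17 + 3))² = (26/23)² = 676/529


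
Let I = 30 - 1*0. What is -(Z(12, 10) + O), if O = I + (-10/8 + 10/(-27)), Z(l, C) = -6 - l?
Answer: -1121/108 ≈ -10.380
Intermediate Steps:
I = 30 (I = 30 + 0 = 30)
O = 3065/108 (O = 30 + (-10/8 + 10/(-27)) = 30 + (-10*⅛ + 10*(-1/27)) = 30 + (-5/4 - 10/27) = 30 - 175/108 = 3065/108 ≈ 28.380)
-(Z(12, 10) + O) = -((-6 - 1*12) + 3065/108) = -((-6 - 12) + 3065/108) = -(-18 + 3065/108) = -1*1121/108 = -1121/108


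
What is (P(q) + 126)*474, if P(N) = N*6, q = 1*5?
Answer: 73944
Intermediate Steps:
q = 5
P(N) = 6*N
(P(q) + 126)*474 = (6*5 + 126)*474 = (30 + 126)*474 = 156*474 = 73944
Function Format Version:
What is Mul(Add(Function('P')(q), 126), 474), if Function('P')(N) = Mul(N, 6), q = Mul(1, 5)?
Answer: 73944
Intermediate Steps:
q = 5
Function('P')(N) = Mul(6, N)
Mul(Add(Function('P')(q), 126), 474) = Mul(Add(Mul(6, 5), 126), 474) = Mul(Add(30, 126), 474) = Mul(156, 474) = 73944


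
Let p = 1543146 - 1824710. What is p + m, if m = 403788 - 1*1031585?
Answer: -909361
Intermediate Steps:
m = -627797 (m = 403788 - 1031585 = -627797)
p = -281564
p + m = -281564 - 627797 = -909361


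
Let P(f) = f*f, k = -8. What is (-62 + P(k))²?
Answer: 4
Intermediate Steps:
P(f) = f²
(-62 + P(k))² = (-62 + (-8)²)² = (-62 + 64)² = 2² = 4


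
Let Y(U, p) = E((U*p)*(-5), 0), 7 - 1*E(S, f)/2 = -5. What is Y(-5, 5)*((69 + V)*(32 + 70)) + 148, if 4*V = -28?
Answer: 151924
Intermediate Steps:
V = -7 (V = (¼)*(-28) = -7)
E(S, f) = 24 (E(S, f) = 14 - 2*(-5) = 14 + 10 = 24)
Y(U, p) = 24
Y(-5, 5)*((69 + V)*(32 + 70)) + 148 = 24*((69 - 7)*(32 + 70)) + 148 = 24*(62*102) + 148 = 24*6324 + 148 = 151776 + 148 = 151924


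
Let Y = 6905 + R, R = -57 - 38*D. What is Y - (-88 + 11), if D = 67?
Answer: 4379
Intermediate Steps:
R = -2603 (R = -57 - 38*67 = -57 - 2546 = -2603)
Y = 4302 (Y = 6905 - 2603 = 4302)
Y - (-88 + 11) = 4302 - (-88 + 11) = 4302 - (-77) = 4302 - 1*(-77) = 4302 + 77 = 4379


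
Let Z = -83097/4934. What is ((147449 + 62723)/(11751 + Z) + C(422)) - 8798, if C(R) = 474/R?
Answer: -107244960250789/12216127107 ≈ -8779.0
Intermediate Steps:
Z = -83097/4934 (Z = -83097*1/4934 = -83097/4934 ≈ -16.842)
((147449 + 62723)/(11751 + Z) + C(422)) - 8798 = ((147449 + 62723)/(11751 - 83097/4934) + 474/422) - 8798 = (210172/(57896337/4934) + 474*(1/422)) - 8798 = (210172*(4934/57896337) + 237/211) - 8798 = (1036988648/57896337 + 237/211) - 8798 = 232526036597/12216127107 - 8798 = -107244960250789/12216127107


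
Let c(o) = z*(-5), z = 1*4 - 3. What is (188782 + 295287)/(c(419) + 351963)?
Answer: 484069/351958 ≈ 1.3754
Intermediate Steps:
z = 1 (z = 4 - 3 = 1)
c(o) = -5 (c(o) = 1*(-5) = -5)
(188782 + 295287)/(c(419) + 351963) = (188782 + 295287)/(-5 + 351963) = 484069/351958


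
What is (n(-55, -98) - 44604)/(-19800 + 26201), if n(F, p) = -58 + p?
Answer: -44760/6401 ≈ -6.9927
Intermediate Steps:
(n(-55, -98) - 44604)/(-19800 + 26201) = ((-58 - 98) - 44604)/(-19800 + 26201) = (-156 - 44604)/6401 = -44760*1/6401 = -44760/6401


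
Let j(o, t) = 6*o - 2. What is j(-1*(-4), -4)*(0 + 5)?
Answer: 110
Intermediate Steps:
j(o, t) = -2 + 6*o
j(-1*(-4), -4)*(0 + 5) = (-2 + 6*(-1*(-4)))*(0 + 5) = (-2 + 6*4)*5 = (-2 + 24)*5 = 22*5 = 110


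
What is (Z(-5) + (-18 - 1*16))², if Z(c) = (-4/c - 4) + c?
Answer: 44521/25 ≈ 1780.8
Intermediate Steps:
Z(c) = -4 + c - 4/c (Z(c) = (-4 - 4/c) + c = -4 + c - 4/c)
(Z(-5) + (-18 - 1*16))² = ((-4 - 5 - 4/(-5)) + (-18 - 1*16))² = ((-4 - 5 - 4*(-⅕)) + (-18 - 16))² = ((-4 - 5 + ⅘) - 34)² = (-41/5 - 34)² = (-211/5)² = 44521/25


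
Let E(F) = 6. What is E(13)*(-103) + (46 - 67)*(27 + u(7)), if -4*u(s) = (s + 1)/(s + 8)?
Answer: -5911/5 ≈ -1182.2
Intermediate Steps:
u(s) = -(1 + s)/(4*(8 + s)) (u(s) = -(s + 1)/(4*(s + 8)) = -(1 + s)/(4*(8 + s)))
E(13)*(-103) + (46 - 67)*(27 + u(7)) = 6*(-103) + (46 - 67)*(27 + (-1 - 1*7)/(4*(8 + 7))) = -618 - 21*(27 + (1/4)*(-1 - 7)/15) = -618 - 21*(27 + (1/4)*(1/15)*(-8)) = -618 - 21*(27 - 2/15) = -618 - 21*403/15 = -618 - 2821/5 = -5911/5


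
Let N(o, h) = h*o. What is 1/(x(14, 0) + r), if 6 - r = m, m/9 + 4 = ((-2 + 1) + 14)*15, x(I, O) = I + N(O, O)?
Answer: -1/1699 ≈ -0.00058858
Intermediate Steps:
x(I, O) = I + O² (x(I, O) = I + O*O = I + O²)
m = 1719 (m = -36 + 9*(((-2 + 1) + 14)*15) = -36 + 9*((-1 + 14)*15) = -36 + 9*(13*15) = -36 + 9*195 = -36 + 1755 = 1719)
r = -1713 (r = 6 - 1*1719 = 6 - 1719 = -1713)
1/(x(14, 0) + r) = 1/((14 + 0²) - 1713) = 1/((14 + 0) - 1713) = 1/(14 - 1713) = 1/(-1699) = -1/1699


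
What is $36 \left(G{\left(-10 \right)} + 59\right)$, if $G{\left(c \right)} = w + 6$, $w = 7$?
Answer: $2592$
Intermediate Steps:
$G{\left(c \right)} = 13$ ($G{\left(c \right)} = 7 + 6 = 13$)
$36 \left(G{\left(-10 \right)} + 59\right) = 36 \left(13 + 59\right) = 36 \cdot 72 = 2592$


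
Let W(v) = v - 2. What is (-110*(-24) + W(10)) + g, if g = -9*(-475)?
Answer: 6923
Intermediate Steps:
W(v) = -2 + v
g = 4275
(-110*(-24) + W(10)) + g = (-110*(-24) + (-2 + 10)) + 4275 = (2640 + 8) + 4275 = 2648 + 4275 = 6923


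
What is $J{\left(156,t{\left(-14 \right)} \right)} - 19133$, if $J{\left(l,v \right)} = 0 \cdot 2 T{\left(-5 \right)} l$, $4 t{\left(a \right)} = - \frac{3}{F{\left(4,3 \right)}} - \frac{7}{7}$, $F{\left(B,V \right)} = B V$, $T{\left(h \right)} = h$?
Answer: $-19133$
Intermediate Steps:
$t{\left(a \right)} = - \frac{5}{16}$ ($t{\left(a \right)} = \frac{- \frac{3}{4 \cdot 3} - \frac{7}{7}}{4} = \frac{- \frac{3}{12} - 1}{4} = \frac{\left(-3\right) \frac{1}{12} - 1}{4} = \frac{- \frac{1}{4} - 1}{4} = \frac{1}{4} \left(- \frac{5}{4}\right) = - \frac{5}{16}$)
$J{\left(l,v \right)} = 0$ ($J{\left(l,v \right)} = 0 \cdot 2 \left(-5\right) l = 0 \left(-5\right) l = 0 l = 0$)
$J{\left(156,t{\left(-14 \right)} \right)} - 19133 = 0 - 19133 = -19133$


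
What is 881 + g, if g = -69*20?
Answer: -499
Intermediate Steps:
g = -1380
881 + g = 881 - 1380 = -499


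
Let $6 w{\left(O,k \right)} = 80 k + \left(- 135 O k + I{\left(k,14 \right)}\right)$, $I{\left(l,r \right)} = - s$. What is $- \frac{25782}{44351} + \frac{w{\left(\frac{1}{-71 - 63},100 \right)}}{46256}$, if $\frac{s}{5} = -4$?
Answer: $- \frac{227641542797}{412351471056} \approx -0.55206$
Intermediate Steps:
$s = -20$ ($s = 5 \left(-4\right) = -20$)
$I{\left(l,r \right)} = 20$ ($I{\left(l,r \right)} = \left(-1\right) \left(-20\right) = 20$)
$w{\left(O,k \right)} = \frac{10}{3} + \frac{40 k}{3} - \frac{45 O k}{2}$ ($w{\left(O,k \right)} = \frac{80 k + \left(- 135 O k + 20\right)}{6} = \frac{80 k - \left(-20 + 135 O k\right)}{6} = \frac{20 + 80 k - 135 O k}{6} = \frac{10}{3} + \frac{40 k}{3} - \frac{45 O k}{2}$)
$- \frac{25782}{44351} + \frac{w{\left(\frac{1}{-71 - 63},100 \right)}}{46256} = - \frac{25782}{44351} + \frac{\frac{10}{3} + \frac{40}{3} \cdot 100 - \frac{45}{2} \frac{1}{-71 - 63} \cdot 100}{46256} = \left(-25782\right) \frac{1}{44351} + \left(\frac{10}{3} + \frac{4000}{3} - \frac{45}{2} \frac{1}{-134} \cdot 100\right) \frac{1}{46256} = - \frac{25782}{44351} + \left(\frac{10}{3} + \frac{4000}{3} - \left(- \frac{45}{268}\right) 100\right) \frac{1}{46256} = - \frac{25782}{44351} + \left(\frac{10}{3} + \frac{4000}{3} + \frac{1125}{67}\right) \frac{1}{46256} = - \frac{25782}{44351} + \frac{272045}{201} \cdot \frac{1}{46256} = - \frac{25782}{44351} + \frac{272045}{9297456} = - \frac{227641542797}{412351471056}$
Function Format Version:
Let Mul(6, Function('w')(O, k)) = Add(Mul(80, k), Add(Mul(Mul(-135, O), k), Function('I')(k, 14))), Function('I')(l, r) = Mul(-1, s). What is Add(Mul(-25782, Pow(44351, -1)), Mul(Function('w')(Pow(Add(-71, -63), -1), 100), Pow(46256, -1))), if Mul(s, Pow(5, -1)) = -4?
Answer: Rational(-227641542797, 412351471056) ≈ -0.55206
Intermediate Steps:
s = -20 (s = Mul(5, -4) = -20)
Function('I')(l, r) = 20 (Function('I')(l, r) = Mul(-1, -20) = 20)
Function('w')(O, k) = Add(Rational(10, 3), Mul(Rational(40, 3), k), Mul(Rational(-45, 2), O, k)) (Function('w')(O, k) = Mul(Rational(1, 6), Add(Mul(80, k), Add(Mul(Mul(-135, O), k), 20))) = Mul(Rational(1, 6), Add(Mul(80, k), Add(Mul(-135, O, k), 20))) = Mul(Rational(1, 6), Add(Mul(80, k), Add(20, Mul(-135, O, k)))) = Mul(Rational(1, 6), Add(20, Mul(80, k), Mul(-135, O, k))) = Add(Rational(10, 3), Mul(Rational(40, 3), k), Mul(Rational(-45, 2), O, k)))
Add(Mul(-25782, Pow(44351, -1)), Mul(Function('w')(Pow(Add(-71, -63), -1), 100), Pow(46256, -1))) = Add(Mul(-25782, Pow(44351, -1)), Mul(Add(Rational(10, 3), Mul(Rational(40, 3), 100), Mul(Rational(-45, 2), Pow(Add(-71, -63), -1), 100)), Pow(46256, -1))) = Add(Mul(-25782, Rational(1, 44351)), Mul(Add(Rational(10, 3), Rational(4000, 3), Mul(Rational(-45, 2), Pow(-134, -1), 100)), Rational(1, 46256))) = Add(Rational(-25782, 44351), Mul(Add(Rational(10, 3), Rational(4000, 3), Mul(Rational(-45, 2), Rational(-1, 134), 100)), Rational(1, 46256))) = Add(Rational(-25782, 44351), Mul(Add(Rational(10, 3), Rational(4000, 3), Rational(1125, 67)), Rational(1, 46256))) = Add(Rational(-25782, 44351), Mul(Rational(272045, 201), Rational(1, 46256))) = Add(Rational(-25782, 44351), Rational(272045, 9297456)) = Rational(-227641542797, 412351471056)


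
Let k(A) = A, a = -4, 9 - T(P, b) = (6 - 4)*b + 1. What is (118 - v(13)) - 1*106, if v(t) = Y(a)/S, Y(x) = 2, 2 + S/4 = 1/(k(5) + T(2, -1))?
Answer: 711/58 ≈ 12.259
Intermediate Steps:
T(P, b) = 8 - 2*b (T(P, b) = 9 - ((6 - 4)*b + 1) = 9 - (2*b + 1) = 9 - (1 + 2*b) = 9 + (-1 - 2*b) = 8 - 2*b)
S = -116/15 (S = -8 + 4/(5 + (8 - 2*(-1))) = -8 + 4/(5 + (8 + 2)) = -8 + 4/(5 + 10) = -8 + 4/15 = -116/15 ≈ -7.7333)
v(t) = -15/58 (v(t) = 2/(-116/15) = 2*(-15/116) = -15/58)
(118 - v(13)) - 1*106 = (118 - 1*(-15/58)) - 1*106 = (118 + 15/58) - 106 = 6859/58 - 106 = 711/58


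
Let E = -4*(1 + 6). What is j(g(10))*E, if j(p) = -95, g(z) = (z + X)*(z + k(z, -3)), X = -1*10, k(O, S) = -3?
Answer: 2660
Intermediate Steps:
X = -10
g(z) = (-10 + z)*(-3 + z) (g(z) = (z - 10)*(z - 3) = (-10 + z)*(-3 + z))
E = -28 (E = -4*7 = -28)
j(g(10))*E = -95*(-28) = 2660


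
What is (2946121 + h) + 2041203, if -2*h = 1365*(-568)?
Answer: 5374984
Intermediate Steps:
h = 387660 (h = -1365*(-568)/2 = -½*(-775320) = 387660)
(2946121 + h) + 2041203 = (2946121 + 387660) + 2041203 = 3333781 + 2041203 = 5374984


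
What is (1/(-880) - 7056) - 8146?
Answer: -13377761/880 ≈ -15202.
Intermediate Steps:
(1/(-880) - 7056) - 8146 = (-1/880 - 7056) - 8146 = -6209281/880 - 8146 = -13377761/880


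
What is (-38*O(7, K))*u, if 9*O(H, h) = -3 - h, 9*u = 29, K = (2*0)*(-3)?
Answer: 1102/27 ≈ 40.815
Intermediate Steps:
K = 0 (K = 0*(-3) = 0)
u = 29/9 (u = (1/9)*29 = 29/9 ≈ 3.2222)
O(H, h) = -1/3 - h/9 (O(H, h) = (-3 - h)/9 = -1/3 - h/9)
(-38*O(7, K))*u = -38*(-1/3 - 1/9*0)*(29/9) = -38*(-1/3 + 0)*(29/9) = -38*(-1/3)*(29/9) = (38/3)*(29/9) = 1102/27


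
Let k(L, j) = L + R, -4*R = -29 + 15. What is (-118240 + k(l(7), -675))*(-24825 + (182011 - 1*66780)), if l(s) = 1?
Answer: -10689198613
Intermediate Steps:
R = 7/2 (R = -(-29 + 15)/4 = -¼*(-14) = 7/2 ≈ 3.5000)
k(L, j) = 7/2 + L (k(L, j) = L + 7/2 = 7/2 + L)
(-118240 + k(l(7), -675))*(-24825 + (182011 - 1*66780)) = (-118240 + (7/2 + 1))*(-24825 + (182011 - 1*66780)) = (-118240 + 9/2)*(-24825 + (182011 - 66780)) = -236471*(-24825 + 115231)/2 = -236471/2*90406 = -10689198613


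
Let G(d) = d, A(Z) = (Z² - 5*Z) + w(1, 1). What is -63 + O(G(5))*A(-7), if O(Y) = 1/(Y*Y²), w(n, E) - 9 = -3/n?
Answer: -1557/25 ≈ -62.280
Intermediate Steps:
w(n, E) = 9 - 3/n
A(Z) = 6 + Z² - 5*Z (A(Z) = (Z² - 5*Z) + (9 - 3/1) = (Z² - 5*Z) + (9 - 3*1) = (Z² - 5*Z) + (9 - 3) = (Z² - 5*Z) + 6 = 6 + Z² - 5*Z)
O(Y) = Y⁻³ (O(Y) = 1/(Y³) = Y⁻³)
-63 + O(G(5))*A(-7) = -63 + (6 + (-7)² - 5*(-7))/5³ = -63 + (6 + 49 + 35)/125 = -63 + (1/125)*90 = -63 + 18/25 = -1557/25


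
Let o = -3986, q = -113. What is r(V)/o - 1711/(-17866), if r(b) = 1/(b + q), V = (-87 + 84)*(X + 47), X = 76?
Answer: 1643640019/17162544116 ≈ 0.095769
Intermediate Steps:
V = -369 (V = (-87 + 84)*(76 + 47) = -3*123 = -369)
r(b) = 1/(-113 + b) (r(b) = 1/(b - 113) = 1/(-113 + b))
r(V)/o - 1711/(-17866) = 1/(-113 - 369*(-3986)) - 1711/(-17866) = -1/3986/(-482) - 1711*(-1/17866) = -1/482*(-1/3986) + 1711/17866 = 1/1921252 + 1711/17866 = 1643640019/17162544116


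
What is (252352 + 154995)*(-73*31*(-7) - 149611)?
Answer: -54490808190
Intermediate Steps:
(252352 + 154995)*(-73*31*(-7) - 149611) = 407347*(-2263*(-7) - 149611) = 407347*(15841 - 149611) = 407347*(-133770) = -54490808190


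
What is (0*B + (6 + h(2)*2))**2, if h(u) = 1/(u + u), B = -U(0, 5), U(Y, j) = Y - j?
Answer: 169/4 ≈ 42.250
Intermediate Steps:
B = 5 (B = -(0 - 1*5) = -(0 - 5) = -1*(-5) = 5)
h(u) = 1/(2*u)
(0*B + (6 + h(2)*2))**2 = (0*5 + (6 + ((1/2)/2)*2))**2 = (0 + (6 + ((1/2)*(1/2))*2))**2 = (0 + (6 + (1/4)*2))**2 = (0 + (6 + 1/2))**2 = (0 + 13/2)**2 = (13/2)**2 = 169/4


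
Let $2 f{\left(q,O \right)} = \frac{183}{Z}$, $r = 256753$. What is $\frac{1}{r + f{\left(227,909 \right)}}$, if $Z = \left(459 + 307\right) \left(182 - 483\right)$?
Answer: $\frac{461132}{118397024213} \approx 3.8948 \cdot 10^{-6}$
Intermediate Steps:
$Z = -230566$ ($Z = 766 \left(-301\right) = -230566$)
$f{\left(q,O \right)} = - \frac{183}{461132}$ ($f{\left(q,O \right)} = \frac{183 \frac{1}{-230566}}{2} = \frac{183 \left(- \frac{1}{230566}\right)}{2} = \frac{1}{2} \left(- \frac{183}{230566}\right) = - \frac{183}{461132}$)
$\frac{1}{r + f{\left(227,909 \right)}} = \frac{1}{256753 - \frac{183}{461132}} = \frac{1}{\frac{118397024213}{461132}} = \frac{461132}{118397024213}$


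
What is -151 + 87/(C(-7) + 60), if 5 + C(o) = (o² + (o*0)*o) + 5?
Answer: -16372/109 ≈ -150.20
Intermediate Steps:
C(o) = o² (C(o) = -5 + ((o² + (o*0)*o) + 5) = -5 + ((o² + 0*o) + 5) = -5 + ((o² + 0) + 5) = -5 + (o² + 5) = -5 + (5 + o²) = o²)
-151 + 87/(C(-7) + 60) = -151 + 87/((-7)² + 60) = -151 + 87/(49 + 60) = -151 + 87/109 = -16372/109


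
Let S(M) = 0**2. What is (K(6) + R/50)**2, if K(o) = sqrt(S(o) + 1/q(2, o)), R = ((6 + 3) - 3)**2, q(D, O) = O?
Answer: 2569/3750 + 6*sqrt(6)/25 ≈ 1.2729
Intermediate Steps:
S(M) = 0
R = 36 (R = (9 - 3)**2 = 6**2 = 36)
K(o) = sqrt(1/o) (K(o) = sqrt(0 + 1/o) = sqrt(1/o))
(K(6) + R/50)**2 = (sqrt(1/6) + 36/50)**2 = (sqrt(1/6) + 36*(1/50))**2 = (sqrt(6)/6 + 18/25)**2 = (18/25 + sqrt(6)/6)**2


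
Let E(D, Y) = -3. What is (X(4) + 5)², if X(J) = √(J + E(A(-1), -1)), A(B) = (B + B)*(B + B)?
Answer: 36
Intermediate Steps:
A(B) = 4*B² (A(B) = (2*B)*(2*B) = 4*B²)
X(J) = √(-3 + J) (X(J) = √(J - 3) = √(-3 + J))
(X(4) + 5)² = (√(-3 + 4) + 5)² = (√1 + 5)² = (1 + 5)² = 6² = 36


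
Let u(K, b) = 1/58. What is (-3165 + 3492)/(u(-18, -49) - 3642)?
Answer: -18966/211235 ≈ -0.089786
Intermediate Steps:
u(K, b) = 1/58
(-3165 + 3492)/(u(-18, -49) - 3642) = (-3165 + 3492)/(1/58 - 3642) = 327/(-211235/58) = 327*(-58/211235) = -18966/211235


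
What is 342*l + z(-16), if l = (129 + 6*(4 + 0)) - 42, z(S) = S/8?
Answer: 37960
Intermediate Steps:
z(S) = S/8 (z(S) = S*(⅛) = S/8)
l = 111 (l = (129 + 6*4) - 42 = (129 + 24) - 42 = 153 - 42 = 111)
342*l + z(-16) = 342*111 + (⅛)*(-16) = 37962 - 2 = 37960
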